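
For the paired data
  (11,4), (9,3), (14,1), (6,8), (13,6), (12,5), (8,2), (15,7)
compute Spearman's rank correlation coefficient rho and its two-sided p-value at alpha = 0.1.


Step 1: Rank x and y separately (midranks; no ties here).
rank(x): 11->4, 9->3, 14->7, 6->1, 13->6, 12->5, 8->2, 15->8
rank(y): 4->4, 3->3, 1->1, 8->8, 6->6, 5->5, 2->2, 7->7
Step 2: d_i = R_x(i) - R_y(i); compute d_i^2.
  (4-4)^2=0, (3-3)^2=0, (7-1)^2=36, (1-8)^2=49, (6-6)^2=0, (5-5)^2=0, (2-2)^2=0, (8-7)^2=1
sum(d^2) = 86.
Step 3: rho = 1 - 6*86 / (8*(8^2 - 1)) = 1 - 516/504 = -0.023810.
Step 4: Under H0, t = rho * sqrt((n-2)/(1-rho^2)) = -0.0583 ~ t(6).
Step 5: Two-sided p-value from the t-distribution with 6 df = 0.955374.
Step 6: alpha = 0.1. fail to reject H0.

rho = -0.0238, p = 0.955374, fail to reject H0 at alpha = 0.1.


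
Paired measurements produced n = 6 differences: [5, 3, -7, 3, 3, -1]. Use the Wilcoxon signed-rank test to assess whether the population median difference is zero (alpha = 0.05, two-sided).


Step 1: Drop any zero differences (none here) and take |d_i|.
|d| = [5, 3, 7, 3, 3, 1]
Step 2: Midrank |d_i| (ties get averaged ranks).
ranks: |5|->5, |3|->3, |7|->6, |3|->3, |3|->3, |1|->1
Step 3: Attach original signs; sum ranks with positive sign and with negative sign.
W+ = 5 + 3 + 3 + 3 = 14
W- = 6 + 1 = 7
(Check: W+ + W- = 21 should equal n(n+1)/2 = 21.)
Step 4: Test statistic W = min(W+, W-) = 7.
Step 5: Ties in |d|, so use the tie-corrected normal approximation.
        E[W] = n(n+1)/4 = 6*7/4 = 10.5.
        Tie groups: |d|=3 (t=3); sum(t^3 - t) = 24.
        Var[W] = n(n+1)(2n+1)/24 - sum(t^3-t)/48 = 546/24 - 24/48 = 22.25.
        z = (W - E[W]) / sqrt(Var[W]) = (7 - 10.5) / 4.7170 = -0.7420.
        Two-sided p = 2*Phi(z) = 0.458088.
Step 6: alpha = 0.05. fail to reject H0.

W+ = 14, W- = 7, W = min = 7, p = 0.458088, fail to reject H0.


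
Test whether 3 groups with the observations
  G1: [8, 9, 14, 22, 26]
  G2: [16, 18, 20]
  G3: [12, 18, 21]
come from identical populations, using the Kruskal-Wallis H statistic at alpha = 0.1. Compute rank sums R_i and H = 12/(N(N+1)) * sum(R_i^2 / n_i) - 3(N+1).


Step 1: Combine all N = 11 observations and assign midranks.
sorted (value, group, rank): (8,G1,1), (9,G1,2), (12,G3,3), (14,G1,4), (16,G2,5), (18,G2,6.5), (18,G3,6.5), (20,G2,8), (21,G3,9), (22,G1,10), (26,G1,11)
Step 2: Sum ranks within each group.
R_1 = 28 (n_1 = 5)
R_2 = 19.5 (n_2 = 3)
R_3 = 18.5 (n_3 = 3)
Step 3: H = 12/(N(N+1)) * sum(R_i^2/n_i) - 3(N+1)
     = 12/(11*12) * (28^2/5 + 19.5^2/3 + 18.5^2/3) - 3*12
     = 0.090909 * 397.633 - 36
     = 0.148485.
Step 4: Ties present; correction factor C = 1 - 6/(11^3 - 11) = 0.995455. Corrected H = 0.148485 / 0.995455 = 0.149163.
Step 5: Under H0, H ~ chi^2(2); p-value = 0.928132.
Step 6: alpha = 0.1. fail to reject H0.

H = 0.1492, df = 2, p = 0.928132, fail to reject H0.


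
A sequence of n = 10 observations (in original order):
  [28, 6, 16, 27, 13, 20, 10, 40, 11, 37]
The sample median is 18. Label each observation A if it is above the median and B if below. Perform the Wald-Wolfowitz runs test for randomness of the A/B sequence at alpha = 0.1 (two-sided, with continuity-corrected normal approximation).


Step 1: Compute median = 18; label A = above, B = below.
Labels in order: ABBABABABA  (n_A = 5, n_B = 5)
Step 2: Count runs R = 9.
Step 3: Under H0 (random ordering), E[R] = 2*n_A*n_B/(n_A+n_B) + 1 = 2*5*5/10 + 1 = 6.0000.
        Var[R] = 2*n_A*n_B*(2*n_A*n_B - n_A - n_B) / ((n_A+n_B)^2 * (n_A+n_B-1)) = 2000/900 = 2.2222.
        SD[R] = 1.4907.
Step 4: Continuity-corrected z = (R - 0.5 - E[R]) / SD[R] = (9 - 0.5 - 6.0000) / 1.4907 = 1.6771.
Step 5: Two-sided p-value via normal approximation = 2*(1 - Phi(|z|)) = 0.093533.
Step 6: alpha = 0.1. reject H0.

R = 9, z = 1.6771, p = 0.093533, reject H0.


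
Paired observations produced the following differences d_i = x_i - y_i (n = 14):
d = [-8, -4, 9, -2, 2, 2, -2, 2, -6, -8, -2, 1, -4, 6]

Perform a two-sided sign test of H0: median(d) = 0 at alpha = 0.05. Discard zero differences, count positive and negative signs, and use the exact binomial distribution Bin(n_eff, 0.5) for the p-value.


Step 1: Discard zero differences. Original n = 14; n_eff = number of nonzero differences = 14.
Nonzero differences (with sign): -8, -4, +9, -2, +2, +2, -2, +2, -6, -8, -2, +1, -4, +6
Step 2: Count signs: positive = 6, negative = 8.
Step 3: Under H0: P(positive) = 0.5, so the number of positives S ~ Bin(14, 0.5).
Step 4: Two-sided exact p-value = sum of Bin(14,0.5) probabilities at or below the observed probability = 0.790527.
Step 5: alpha = 0.05. fail to reject H0.

n_eff = 14, pos = 6, neg = 8, p = 0.790527, fail to reject H0.


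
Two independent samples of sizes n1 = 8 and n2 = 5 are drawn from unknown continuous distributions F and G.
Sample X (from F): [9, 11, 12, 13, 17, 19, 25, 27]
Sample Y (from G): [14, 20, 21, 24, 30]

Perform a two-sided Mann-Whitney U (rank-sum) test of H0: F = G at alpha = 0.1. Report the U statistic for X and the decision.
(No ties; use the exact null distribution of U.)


Step 1: Combine and sort all 13 observations; assign midranks.
sorted (value, group): (9,X), (11,X), (12,X), (13,X), (14,Y), (17,X), (19,X), (20,Y), (21,Y), (24,Y), (25,X), (27,X), (30,Y)
ranks: 9->1, 11->2, 12->3, 13->4, 14->5, 17->6, 19->7, 20->8, 21->9, 24->10, 25->11, 27->12, 30->13
Step 2: Rank sum for X: R1 = 1 + 2 + 3 + 4 + 6 + 7 + 11 + 12 = 46.
Step 3: U_X = R1 - n1(n1+1)/2 = 46 - 8*9/2 = 46 - 36 = 10.
       U_Y = n1*n2 - U_X = 40 - 10 = 30.
Step 4: No ties, so the exact null distribution of U (based on enumerating the C(13,8) = 1287 equally likely rank assignments) gives the two-sided p-value.
Step 5: p-value = 0.170940; compare to alpha = 0.1. fail to reject H0.

U_X = 10, p = 0.170940, fail to reject H0 at alpha = 0.1.


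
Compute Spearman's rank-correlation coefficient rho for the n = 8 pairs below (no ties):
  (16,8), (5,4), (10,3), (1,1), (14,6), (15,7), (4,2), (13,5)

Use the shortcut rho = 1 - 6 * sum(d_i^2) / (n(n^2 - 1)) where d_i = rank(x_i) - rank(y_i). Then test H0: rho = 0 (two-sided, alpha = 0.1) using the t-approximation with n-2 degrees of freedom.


Step 1: Rank x and y separately (midranks; no ties here).
rank(x): 16->8, 5->3, 10->4, 1->1, 14->6, 15->7, 4->2, 13->5
rank(y): 8->8, 4->4, 3->3, 1->1, 6->6, 7->7, 2->2, 5->5
Step 2: d_i = R_x(i) - R_y(i); compute d_i^2.
  (8-8)^2=0, (3-4)^2=1, (4-3)^2=1, (1-1)^2=0, (6-6)^2=0, (7-7)^2=0, (2-2)^2=0, (5-5)^2=0
sum(d^2) = 2.
Step 3: rho = 1 - 6*2 / (8*(8^2 - 1)) = 1 - 12/504 = 0.976190.
Step 4: Under H0, t = rho * sqrt((n-2)/(1-rho^2)) = 11.0235 ~ t(6).
Step 5: Two-sided p-value from the t-distribution with 6 df = 0.000033.
Step 6: alpha = 0.1. reject H0.

rho = 0.9762, p = 0.000033, reject H0 at alpha = 0.1.


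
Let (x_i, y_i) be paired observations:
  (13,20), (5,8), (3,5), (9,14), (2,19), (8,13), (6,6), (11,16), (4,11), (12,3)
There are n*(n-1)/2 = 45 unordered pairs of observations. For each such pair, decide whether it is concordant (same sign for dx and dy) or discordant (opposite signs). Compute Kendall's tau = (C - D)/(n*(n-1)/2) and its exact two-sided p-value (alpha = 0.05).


Step 1: Enumerate the 45 unordered pairs (i,j) with i<j and classify each by sign(x_j-x_i) * sign(y_j-y_i).
  (1,2):dx=-8,dy=-12->C; (1,3):dx=-10,dy=-15->C; (1,4):dx=-4,dy=-6->C; (1,5):dx=-11,dy=-1->C
  (1,6):dx=-5,dy=-7->C; (1,7):dx=-7,dy=-14->C; (1,8):dx=-2,dy=-4->C; (1,9):dx=-9,dy=-9->C
  (1,10):dx=-1,dy=-17->C; (2,3):dx=-2,dy=-3->C; (2,4):dx=+4,dy=+6->C; (2,5):dx=-3,dy=+11->D
  (2,6):dx=+3,dy=+5->C; (2,7):dx=+1,dy=-2->D; (2,8):dx=+6,dy=+8->C; (2,9):dx=-1,dy=+3->D
  (2,10):dx=+7,dy=-5->D; (3,4):dx=+6,dy=+9->C; (3,5):dx=-1,dy=+14->D; (3,6):dx=+5,dy=+8->C
  (3,7):dx=+3,dy=+1->C; (3,8):dx=+8,dy=+11->C; (3,9):dx=+1,dy=+6->C; (3,10):dx=+9,dy=-2->D
  (4,5):dx=-7,dy=+5->D; (4,6):dx=-1,dy=-1->C; (4,7):dx=-3,dy=-8->C; (4,8):dx=+2,dy=+2->C
  (4,9):dx=-5,dy=-3->C; (4,10):dx=+3,dy=-11->D; (5,6):dx=+6,dy=-6->D; (5,7):dx=+4,dy=-13->D
  (5,8):dx=+9,dy=-3->D; (5,9):dx=+2,dy=-8->D; (5,10):dx=+10,dy=-16->D; (6,7):dx=-2,dy=-7->C
  (6,8):dx=+3,dy=+3->C; (6,9):dx=-4,dy=-2->C; (6,10):dx=+4,dy=-10->D; (7,8):dx=+5,dy=+10->C
  (7,9):dx=-2,dy=+5->D; (7,10):dx=+6,dy=-3->D; (8,9):dx=-7,dy=-5->C; (8,10):dx=+1,dy=-13->D
  (9,10):dx=+8,dy=-8->D
Step 2: C = 27, D = 18, total pairs = 45.
Step 3: tau = (C - D)/(n(n-1)/2) = (27 - 18)/45 = 0.200000.
Step 4: Exact two-sided p-value (enumerate n! = 3628800 permutations of y under H0): p = 0.484313.
Step 5: alpha = 0.05. fail to reject H0.

tau_b = 0.2000 (C=27, D=18), p = 0.484313, fail to reject H0.


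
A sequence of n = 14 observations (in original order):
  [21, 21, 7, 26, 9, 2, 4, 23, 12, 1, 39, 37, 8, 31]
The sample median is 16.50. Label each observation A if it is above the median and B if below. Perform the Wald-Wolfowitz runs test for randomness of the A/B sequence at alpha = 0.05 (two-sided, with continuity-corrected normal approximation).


Step 1: Compute median = 16.50; label A = above, B = below.
Labels in order: AABABBBABBAABA  (n_A = 7, n_B = 7)
Step 2: Count runs R = 9.
Step 3: Under H0 (random ordering), E[R] = 2*n_A*n_B/(n_A+n_B) + 1 = 2*7*7/14 + 1 = 8.0000.
        Var[R] = 2*n_A*n_B*(2*n_A*n_B - n_A - n_B) / ((n_A+n_B)^2 * (n_A+n_B-1)) = 8232/2548 = 3.2308.
        SD[R] = 1.7974.
Step 4: Continuity-corrected z = (R - 0.5 - E[R]) / SD[R] = (9 - 0.5 - 8.0000) / 1.7974 = 0.2782.
Step 5: Two-sided p-value via normal approximation = 2*(1 - Phi(|z|)) = 0.780879.
Step 6: alpha = 0.05. fail to reject H0.

R = 9, z = 0.2782, p = 0.780879, fail to reject H0.


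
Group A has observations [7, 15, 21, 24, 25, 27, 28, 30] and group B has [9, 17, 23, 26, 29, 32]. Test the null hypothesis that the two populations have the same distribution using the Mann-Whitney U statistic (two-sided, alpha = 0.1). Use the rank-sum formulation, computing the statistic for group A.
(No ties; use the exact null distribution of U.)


Step 1: Combine and sort all 14 observations; assign midranks.
sorted (value, group): (7,X), (9,Y), (15,X), (17,Y), (21,X), (23,Y), (24,X), (25,X), (26,Y), (27,X), (28,X), (29,Y), (30,X), (32,Y)
ranks: 7->1, 9->2, 15->3, 17->4, 21->5, 23->6, 24->7, 25->8, 26->9, 27->10, 28->11, 29->12, 30->13, 32->14
Step 2: Rank sum for X: R1 = 1 + 3 + 5 + 7 + 8 + 10 + 11 + 13 = 58.
Step 3: U_X = R1 - n1(n1+1)/2 = 58 - 8*9/2 = 58 - 36 = 22.
       U_Y = n1*n2 - U_X = 48 - 22 = 26.
Step 4: No ties, so the exact null distribution of U (based on enumerating the C(14,8) = 3003 equally likely rank assignments) gives the two-sided p-value.
Step 5: p-value = 0.851815; compare to alpha = 0.1. fail to reject H0.

U_X = 22, p = 0.851815, fail to reject H0 at alpha = 0.1.


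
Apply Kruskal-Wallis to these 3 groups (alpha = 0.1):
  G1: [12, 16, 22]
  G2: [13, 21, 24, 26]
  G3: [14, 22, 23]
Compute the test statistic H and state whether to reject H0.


Step 1: Combine all N = 10 observations and assign midranks.
sorted (value, group, rank): (12,G1,1), (13,G2,2), (14,G3,3), (16,G1,4), (21,G2,5), (22,G1,6.5), (22,G3,6.5), (23,G3,8), (24,G2,9), (26,G2,10)
Step 2: Sum ranks within each group.
R_1 = 11.5 (n_1 = 3)
R_2 = 26 (n_2 = 4)
R_3 = 17.5 (n_3 = 3)
Step 3: H = 12/(N(N+1)) * sum(R_i^2/n_i) - 3(N+1)
     = 12/(10*11) * (11.5^2/3 + 26^2/4 + 17.5^2/3) - 3*11
     = 0.109091 * 315.167 - 33
     = 1.381818.
Step 4: Ties present; correction factor C = 1 - 6/(10^3 - 10) = 0.993939. Corrected H = 1.381818 / 0.993939 = 1.390244.
Step 5: Under H0, H ~ chi^2(2); p-value = 0.499014.
Step 6: alpha = 0.1. fail to reject H0.

H = 1.3902, df = 2, p = 0.499014, fail to reject H0.


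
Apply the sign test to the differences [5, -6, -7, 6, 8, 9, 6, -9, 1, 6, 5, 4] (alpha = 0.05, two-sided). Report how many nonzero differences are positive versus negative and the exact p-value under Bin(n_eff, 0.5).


Step 1: Discard zero differences. Original n = 12; n_eff = number of nonzero differences = 12.
Nonzero differences (with sign): +5, -6, -7, +6, +8, +9, +6, -9, +1, +6, +5, +4
Step 2: Count signs: positive = 9, negative = 3.
Step 3: Under H0: P(positive) = 0.5, so the number of positives S ~ Bin(12, 0.5).
Step 4: Two-sided exact p-value = sum of Bin(12,0.5) probabilities at or below the observed probability = 0.145996.
Step 5: alpha = 0.05. fail to reject H0.

n_eff = 12, pos = 9, neg = 3, p = 0.145996, fail to reject H0.


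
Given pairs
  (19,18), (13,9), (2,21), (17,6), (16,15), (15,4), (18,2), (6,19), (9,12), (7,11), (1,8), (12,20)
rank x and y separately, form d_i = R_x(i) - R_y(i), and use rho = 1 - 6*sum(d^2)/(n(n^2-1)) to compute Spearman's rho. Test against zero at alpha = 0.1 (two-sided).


Step 1: Rank x and y separately (midranks; no ties here).
rank(x): 19->12, 13->7, 2->2, 17->10, 16->9, 15->8, 18->11, 6->3, 9->5, 7->4, 1->1, 12->6
rank(y): 18->9, 9->5, 21->12, 6->3, 15->8, 4->2, 2->1, 19->10, 12->7, 11->6, 8->4, 20->11
Step 2: d_i = R_x(i) - R_y(i); compute d_i^2.
  (12-9)^2=9, (7-5)^2=4, (2-12)^2=100, (10-3)^2=49, (9-8)^2=1, (8-2)^2=36, (11-1)^2=100, (3-10)^2=49, (5-7)^2=4, (4-6)^2=4, (1-4)^2=9, (6-11)^2=25
sum(d^2) = 390.
Step 3: rho = 1 - 6*390 / (12*(12^2 - 1)) = 1 - 2340/1716 = -0.363636.
Step 4: Under H0, t = rho * sqrt((n-2)/(1-rho^2)) = -1.2344 ~ t(10).
Step 5: Two-sided p-value from the t-distribution with 10 df = 0.245265.
Step 6: alpha = 0.1. fail to reject H0.

rho = -0.3636, p = 0.245265, fail to reject H0 at alpha = 0.1.


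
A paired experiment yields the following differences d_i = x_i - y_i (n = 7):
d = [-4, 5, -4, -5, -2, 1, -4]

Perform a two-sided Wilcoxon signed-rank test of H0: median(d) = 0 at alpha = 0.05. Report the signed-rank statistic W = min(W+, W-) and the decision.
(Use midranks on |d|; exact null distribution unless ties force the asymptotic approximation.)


Step 1: Drop any zero differences (none here) and take |d_i|.
|d| = [4, 5, 4, 5, 2, 1, 4]
Step 2: Midrank |d_i| (ties get averaged ranks).
ranks: |4|->4, |5|->6.5, |4|->4, |5|->6.5, |2|->2, |1|->1, |4|->4
Step 3: Attach original signs; sum ranks with positive sign and with negative sign.
W+ = 6.5 + 1 = 7.5
W- = 4 + 4 + 6.5 + 2 + 4 = 20.5
(Check: W+ + W- = 28 should equal n(n+1)/2 = 28.)
Step 4: Test statistic W = min(W+, W-) = 7.5.
Step 5: Ties in |d|, so use the tie-corrected normal approximation.
        E[W] = n(n+1)/4 = 7*8/4 = 14.
        Tie groups: |d|=4 (t=3), |d|=5 (t=2); sum(t^3 - t) = 30.
        Var[W] = n(n+1)(2n+1)/24 - sum(t^3-t)/48 = 840/24 - 30/48 = 34.375.
        z = (W - E[W]) / sqrt(Var[W]) = (7.5 - 14) / 5.8630 = -1.1086.
        Two-sided p = 2*Phi(z) = 0.267584.
Step 6: alpha = 0.05. fail to reject H0.

W+ = 7.5, W- = 20.5, W = min = 7.5, p = 0.267584, fail to reject H0.


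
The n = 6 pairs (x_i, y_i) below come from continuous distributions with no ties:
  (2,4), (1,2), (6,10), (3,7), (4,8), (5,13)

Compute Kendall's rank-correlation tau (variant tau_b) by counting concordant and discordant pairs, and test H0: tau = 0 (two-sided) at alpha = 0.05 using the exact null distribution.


Step 1: Enumerate the 15 unordered pairs (i,j) with i<j and classify each by sign(x_j-x_i) * sign(y_j-y_i).
  (1,2):dx=-1,dy=-2->C; (1,3):dx=+4,dy=+6->C; (1,4):dx=+1,dy=+3->C; (1,5):dx=+2,dy=+4->C
  (1,6):dx=+3,dy=+9->C; (2,3):dx=+5,dy=+8->C; (2,4):dx=+2,dy=+5->C; (2,5):dx=+3,dy=+6->C
  (2,6):dx=+4,dy=+11->C; (3,4):dx=-3,dy=-3->C; (3,5):dx=-2,dy=-2->C; (3,6):dx=-1,dy=+3->D
  (4,5):dx=+1,dy=+1->C; (4,6):dx=+2,dy=+6->C; (5,6):dx=+1,dy=+5->C
Step 2: C = 14, D = 1, total pairs = 15.
Step 3: tau = (C - D)/(n(n-1)/2) = (14 - 1)/15 = 0.866667.
Step 4: Exact two-sided p-value (enumerate n! = 720 permutations of y under H0): p = 0.016667.
Step 5: alpha = 0.05. reject H0.

tau_b = 0.8667 (C=14, D=1), p = 0.016667, reject H0.


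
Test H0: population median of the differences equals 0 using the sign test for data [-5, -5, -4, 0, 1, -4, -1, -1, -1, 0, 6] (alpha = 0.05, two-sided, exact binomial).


Step 1: Discard zero differences. Original n = 11; n_eff = number of nonzero differences = 9.
Nonzero differences (with sign): -5, -5, -4, +1, -4, -1, -1, -1, +6
Step 2: Count signs: positive = 2, negative = 7.
Step 3: Under H0: P(positive) = 0.5, so the number of positives S ~ Bin(9, 0.5).
Step 4: Two-sided exact p-value = sum of Bin(9,0.5) probabilities at or below the observed probability = 0.179688.
Step 5: alpha = 0.05. fail to reject H0.

n_eff = 9, pos = 2, neg = 7, p = 0.179688, fail to reject H0.


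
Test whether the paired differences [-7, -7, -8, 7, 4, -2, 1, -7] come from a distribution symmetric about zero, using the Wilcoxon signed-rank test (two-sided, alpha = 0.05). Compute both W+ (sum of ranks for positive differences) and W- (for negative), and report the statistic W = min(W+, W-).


Step 1: Drop any zero differences (none here) and take |d_i|.
|d| = [7, 7, 8, 7, 4, 2, 1, 7]
Step 2: Midrank |d_i| (ties get averaged ranks).
ranks: |7|->5.5, |7|->5.5, |8|->8, |7|->5.5, |4|->3, |2|->2, |1|->1, |7|->5.5
Step 3: Attach original signs; sum ranks with positive sign and with negative sign.
W+ = 5.5 + 3 + 1 = 9.5
W- = 5.5 + 5.5 + 8 + 2 + 5.5 = 26.5
(Check: W+ + W- = 36 should equal n(n+1)/2 = 36.)
Step 4: Test statistic W = min(W+, W-) = 9.5.
Step 5: Ties in |d|, so use the tie-corrected normal approximation.
        E[W] = n(n+1)/4 = 8*9/4 = 18.
        Tie groups: |d|=7 (t=4); sum(t^3 - t) = 60.
        Var[W] = n(n+1)(2n+1)/24 - sum(t^3-t)/48 = 1224/24 - 60/48 = 49.75.
        z = (W - E[W]) / sqrt(Var[W]) = (9.5 - 18) / 7.0534 = -1.2051.
        Two-sided p = 2*Phi(z) = 0.228165.
Step 6: alpha = 0.05. fail to reject H0.

W+ = 9.5, W- = 26.5, W = min = 9.5, p = 0.228165, fail to reject H0.


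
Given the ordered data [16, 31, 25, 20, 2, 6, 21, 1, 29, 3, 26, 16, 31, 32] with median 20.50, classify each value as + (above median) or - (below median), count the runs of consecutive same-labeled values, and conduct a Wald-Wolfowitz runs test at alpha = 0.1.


Step 1: Compute median = 20.50; label A = above, B = below.
Labels in order: BAABBBABABABAA  (n_A = 7, n_B = 7)
Step 2: Count runs R = 10.
Step 3: Under H0 (random ordering), E[R] = 2*n_A*n_B/(n_A+n_B) + 1 = 2*7*7/14 + 1 = 8.0000.
        Var[R] = 2*n_A*n_B*(2*n_A*n_B - n_A - n_B) / ((n_A+n_B)^2 * (n_A+n_B-1)) = 8232/2548 = 3.2308.
        SD[R] = 1.7974.
Step 4: Continuity-corrected z = (R - 0.5 - E[R]) / SD[R] = (10 - 0.5 - 8.0000) / 1.7974 = 0.8345.
Step 5: Two-sided p-value via normal approximation = 2*(1 - Phi(|z|)) = 0.403986.
Step 6: alpha = 0.1. fail to reject H0.

R = 10, z = 0.8345, p = 0.403986, fail to reject H0.


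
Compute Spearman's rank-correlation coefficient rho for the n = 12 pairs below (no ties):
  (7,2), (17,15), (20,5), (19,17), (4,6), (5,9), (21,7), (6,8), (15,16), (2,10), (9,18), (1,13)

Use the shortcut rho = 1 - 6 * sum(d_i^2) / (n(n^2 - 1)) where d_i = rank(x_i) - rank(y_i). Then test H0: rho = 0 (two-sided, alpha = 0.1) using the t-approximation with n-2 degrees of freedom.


Step 1: Rank x and y separately (midranks; no ties here).
rank(x): 7->6, 17->9, 20->11, 19->10, 4->3, 5->4, 21->12, 6->5, 15->8, 2->2, 9->7, 1->1
rank(y): 2->1, 15->9, 5->2, 17->11, 6->3, 9->6, 7->4, 8->5, 16->10, 10->7, 18->12, 13->8
Step 2: d_i = R_x(i) - R_y(i); compute d_i^2.
  (6-1)^2=25, (9-9)^2=0, (11-2)^2=81, (10-11)^2=1, (3-3)^2=0, (4-6)^2=4, (12-4)^2=64, (5-5)^2=0, (8-10)^2=4, (2-7)^2=25, (7-12)^2=25, (1-8)^2=49
sum(d^2) = 278.
Step 3: rho = 1 - 6*278 / (12*(12^2 - 1)) = 1 - 1668/1716 = 0.027972.
Step 4: Under H0, t = rho * sqrt((n-2)/(1-rho^2)) = 0.0885 ~ t(10).
Step 5: Two-sided p-value from the t-distribution with 10 df = 0.931234.
Step 6: alpha = 0.1. fail to reject H0.

rho = 0.0280, p = 0.931234, fail to reject H0 at alpha = 0.1.


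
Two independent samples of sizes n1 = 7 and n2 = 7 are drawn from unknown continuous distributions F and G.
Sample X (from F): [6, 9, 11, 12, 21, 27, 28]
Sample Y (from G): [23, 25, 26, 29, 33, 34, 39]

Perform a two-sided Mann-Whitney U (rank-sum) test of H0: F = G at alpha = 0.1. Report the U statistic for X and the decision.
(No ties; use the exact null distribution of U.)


Step 1: Combine and sort all 14 observations; assign midranks.
sorted (value, group): (6,X), (9,X), (11,X), (12,X), (21,X), (23,Y), (25,Y), (26,Y), (27,X), (28,X), (29,Y), (33,Y), (34,Y), (39,Y)
ranks: 6->1, 9->2, 11->3, 12->4, 21->5, 23->6, 25->7, 26->8, 27->9, 28->10, 29->11, 33->12, 34->13, 39->14
Step 2: Rank sum for X: R1 = 1 + 2 + 3 + 4 + 5 + 9 + 10 = 34.
Step 3: U_X = R1 - n1(n1+1)/2 = 34 - 7*8/2 = 34 - 28 = 6.
       U_Y = n1*n2 - U_X = 49 - 6 = 43.
Step 4: No ties, so the exact null distribution of U (based on enumerating the C(14,7) = 3432 equally likely rank assignments) gives the two-sided p-value.
Step 5: p-value = 0.017483; compare to alpha = 0.1. reject H0.

U_X = 6, p = 0.017483, reject H0 at alpha = 0.1.


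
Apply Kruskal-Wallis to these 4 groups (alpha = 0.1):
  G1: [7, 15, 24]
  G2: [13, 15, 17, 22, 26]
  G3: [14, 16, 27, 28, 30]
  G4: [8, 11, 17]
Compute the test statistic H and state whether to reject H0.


Step 1: Combine all N = 16 observations and assign midranks.
sorted (value, group, rank): (7,G1,1), (8,G4,2), (11,G4,3), (13,G2,4), (14,G3,5), (15,G1,6.5), (15,G2,6.5), (16,G3,8), (17,G2,9.5), (17,G4,9.5), (22,G2,11), (24,G1,12), (26,G2,13), (27,G3,14), (28,G3,15), (30,G3,16)
Step 2: Sum ranks within each group.
R_1 = 19.5 (n_1 = 3)
R_2 = 44 (n_2 = 5)
R_3 = 58 (n_3 = 5)
R_4 = 14.5 (n_4 = 3)
Step 3: H = 12/(N(N+1)) * sum(R_i^2/n_i) - 3(N+1)
     = 12/(16*17) * (19.5^2/3 + 44^2/5 + 58^2/5 + 14.5^2/3) - 3*17
     = 0.044118 * 1256.83 - 51
     = 4.448529.
Step 4: Ties present; correction factor C = 1 - 12/(16^3 - 16) = 0.997059. Corrected H = 4.448529 / 0.997059 = 4.461652.
Step 5: Under H0, H ~ chi^2(3); p-value = 0.215736.
Step 6: alpha = 0.1. fail to reject H0.

H = 4.4617, df = 3, p = 0.215736, fail to reject H0.


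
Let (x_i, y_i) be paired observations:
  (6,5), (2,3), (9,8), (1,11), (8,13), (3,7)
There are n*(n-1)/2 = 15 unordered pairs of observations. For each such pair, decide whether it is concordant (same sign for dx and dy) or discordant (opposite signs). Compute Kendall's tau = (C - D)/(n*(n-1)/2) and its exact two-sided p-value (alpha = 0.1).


Step 1: Enumerate the 15 unordered pairs (i,j) with i<j and classify each by sign(x_j-x_i) * sign(y_j-y_i).
  (1,2):dx=-4,dy=-2->C; (1,3):dx=+3,dy=+3->C; (1,4):dx=-5,dy=+6->D; (1,5):dx=+2,dy=+8->C
  (1,6):dx=-3,dy=+2->D; (2,3):dx=+7,dy=+5->C; (2,4):dx=-1,dy=+8->D; (2,5):dx=+6,dy=+10->C
  (2,6):dx=+1,dy=+4->C; (3,4):dx=-8,dy=+3->D; (3,5):dx=-1,dy=+5->D; (3,6):dx=-6,dy=-1->C
  (4,5):dx=+7,dy=+2->C; (4,6):dx=+2,dy=-4->D; (5,6):dx=-5,dy=-6->C
Step 2: C = 9, D = 6, total pairs = 15.
Step 3: tau = (C - D)/(n(n-1)/2) = (9 - 6)/15 = 0.200000.
Step 4: Exact two-sided p-value (enumerate n! = 720 permutations of y under H0): p = 0.719444.
Step 5: alpha = 0.1. fail to reject H0.

tau_b = 0.2000 (C=9, D=6), p = 0.719444, fail to reject H0.


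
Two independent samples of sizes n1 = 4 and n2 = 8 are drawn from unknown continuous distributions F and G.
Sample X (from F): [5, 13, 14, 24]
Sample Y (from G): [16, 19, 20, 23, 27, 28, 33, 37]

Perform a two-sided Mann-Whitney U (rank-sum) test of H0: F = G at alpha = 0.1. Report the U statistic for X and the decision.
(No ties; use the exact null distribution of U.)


Step 1: Combine and sort all 12 observations; assign midranks.
sorted (value, group): (5,X), (13,X), (14,X), (16,Y), (19,Y), (20,Y), (23,Y), (24,X), (27,Y), (28,Y), (33,Y), (37,Y)
ranks: 5->1, 13->2, 14->3, 16->4, 19->5, 20->6, 23->7, 24->8, 27->9, 28->10, 33->11, 37->12
Step 2: Rank sum for X: R1 = 1 + 2 + 3 + 8 = 14.
Step 3: U_X = R1 - n1(n1+1)/2 = 14 - 4*5/2 = 14 - 10 = 4.
       U_Y = n1*n2 - U_X = 32 - 4 = 28.
Step 4: No ties, so the exact null distribution of U (based on enumerating the C(12,4) = 495 equally likely rank assignments) gives the two-sided p-value.
Step 5: p-value = 0.048485; compare to alpha = 0.1. reject H0.

U_X = 4, p = 0.048485, reject H0 at alpha = 0.1.


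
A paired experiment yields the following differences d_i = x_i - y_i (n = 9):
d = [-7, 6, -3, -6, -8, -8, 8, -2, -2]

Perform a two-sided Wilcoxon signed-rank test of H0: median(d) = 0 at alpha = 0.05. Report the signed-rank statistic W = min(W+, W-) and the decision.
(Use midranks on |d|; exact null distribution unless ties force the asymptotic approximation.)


Step 1: Drop any zero differences (none here) and take |d_i|.
|d| = [7, 6, 3, 6, 8, 8, 8, 2, 2]
Step 2: Midrank |d_i| (ties get averaged ranks).
ranks: |7|->6, |6|->4.5, |3|->3, |6|->4.5, |8|->8, |8|->8, |8|->8, |2|->1.5, |2|->1.5
Step 3: Attach original signs; sum ranks with positive sign and with negative sign.
W+ = 4.5 + 8 = 12.5
W- = 6 + 3 + 4.5 + 8 + 8 + 1.5 + 1.5 = 32.5
(Check: W+ + W- = 45 should equal n(n+1)/2 = 45.)
Step 4: Test statistic W = min(W+, W-) = 12.5.
Step 5: Ties in |d|, so use the tie-corrected normal approximation.
        E[W] = n(n+1)/4 = 9*10/4 = 22.5.
        Tie groups: |d|=2 (t=2), |d|=6 (t=2), |d|=8 (t=3); sum(t^3 - t) = 36.
        Var[W] = n(n+1)(2n+1)/24 - sum(t^3-t)/48 = 1710/24 - 36/48 = 70.5.
        z = (W - E[W]) / sqrt(Var[W]) = (12.5 - 22.5) / 8.3964 = -1.1910.
        Two-sided p = 2*Phi(z) = 0.233660.
Step 6: alpha = 0.05. fail to reject H0.

W+ = 12.5, W- = 32.5, W = min = 12.5, p = 0.233660, fail to reject H0.


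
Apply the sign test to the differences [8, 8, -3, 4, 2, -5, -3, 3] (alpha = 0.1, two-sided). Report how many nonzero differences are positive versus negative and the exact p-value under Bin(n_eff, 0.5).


Step 1: Discard zero differences. Original n = 8; n_eff = number of nonzero differences = 8.
Nonzero differences (with sign): +8, +8, -3, +4, +2, -5, -3, +3
Step 2: Count signs: positive = 5, negative = 3.
Step 3: Under H0: P(positive) = 0.5, so the number of positives S ~ Bin(8, 0.5).
Step 4: Two-sided exact p-value = sum of Bin(8,0.5) probabilities at or below the observed probability = 0.726562.
Step 5: alpha = 0.1. fail to reject H0.

n_eff = 8, pos = 5, neg = 3, p = 0.726562, fail to reject H0.


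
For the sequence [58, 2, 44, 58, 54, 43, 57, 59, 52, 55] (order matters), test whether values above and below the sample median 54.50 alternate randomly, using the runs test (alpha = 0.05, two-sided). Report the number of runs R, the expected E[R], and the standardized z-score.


Step 1: Compute median = 54.50; label A = above, B = below.
Labels in order: ABBABBAABA  (n_A = 5, n_B = 5)
Step 2: Count runs R = 7.
Step 3: Under H0 (random ordering), E[R] = 2*n_A*n_B/(n_A+n_B) + 1 = 2*5*5/10 + 1 = 6.0000.
        Var[R] = 2*n_A*n_B*(2*n_A*n_B - n_A - n_B) / ((n_A+n_B)^2 * (n_A+n_B-1)) = 2000/900 = 2.2222.
        SD[R] = 1.4907.
Step 4: Continuity-corrected z = (R - 0.5 - E[R]) / SD[R] = (7 - 0.5 - 6.0000) / 1.4907 = 0.3354.
Step 5: Two-sided p-value via normal approximation = 2*(1 - Phi(|z|)) = 0.737316.
Step 6: alpha = 0.05. fail to reject H0.

R = 7, z = 0.3354, p = 0.737316, fail to reject H0.


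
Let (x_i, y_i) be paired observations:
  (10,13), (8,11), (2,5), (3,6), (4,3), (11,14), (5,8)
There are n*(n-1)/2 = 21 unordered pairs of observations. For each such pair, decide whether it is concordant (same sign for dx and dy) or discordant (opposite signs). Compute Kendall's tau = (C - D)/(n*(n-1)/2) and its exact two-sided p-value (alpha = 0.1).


Step 1: Enumerate the 21 unordered pairs (i,j) with i<j and classify each by sign(x_j-x_i) * sign(y_j-y_i).
  (1,2):dx=-2,dy=-2->C; (1,3):dx=-8,dy=-8->C; (1,4):dx=-7,dy=-7->C; (1,5):dx=-6,dy=-10->C
  (1,6):dx=+1,dy=+1->C; (1,7):dx=-5,dy=-5->C; (2,3):dx=-6,dy=-6->C; (2,4):dx=-5,dy=-5->C
  (2,5):dx=-4,dy=-8->C; (2,6):dx=+3,dy=+3->C; (2,7):dx=-3,dy=-3->C; (3,4):dx=+1,dy=+1->C
  (3,5):dx=+2,dy=-2->D; (3,6):dx=+9,dy=+9->C; (3,7):dx=+3,dy=+3->C; (4,5):dx=+1,dy=-3->D
  (4,6):dx=+8,dy=+8->C; (4,7):dx=+2,dy=+2->C; (5,6):dx=+7,dy=+11->C; (5,7):dx=+1,dy=+5->C
  (6,7):dx=-6,dy=-6->C
Step 2: C = 19, D = 2, total pairs = 21.
Step 3: tau = (C - D)/(n(n-1)/2) = (19 - 2)/21 = 0.809524.
Step 4: Exact two-sided p-value (enumerate n! = 5040 permutations of y under H0): p = 0.010714.
Step 5: alpha = 0.1. reject H0.

tau_b = 0.8095 (C=19, D=2), p = 0.010714, reject H0.


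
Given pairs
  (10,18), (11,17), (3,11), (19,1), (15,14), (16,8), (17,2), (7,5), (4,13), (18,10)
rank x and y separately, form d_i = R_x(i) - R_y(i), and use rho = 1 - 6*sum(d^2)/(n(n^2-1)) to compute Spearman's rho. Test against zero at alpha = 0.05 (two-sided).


Step 1: Rank x and y separately (midranks; no ties here).
rank(x): 10->4, 11->5, 3->1, 19->10, 15->6, 16->7, 17->8, 7->3, 4->2, 18->9
rank(y): 18->10, 17->9, 11->6, 1->1, 14->8, 8->4, 2->2, 5->3, 13->7, 10->5
Step 2: d_i = R_x(i) - R_y(i); compute d_i^2.
  (4-10)^2=36, (5-9)^2=16, (1-6)^2=25, (10-1)^2=81, (6-8)^2=4, (7-4)^2=9, (8-2)^2=36, (3-3)^2=0, (2-7)^2=25, (9-5)^2=16
sum(d^2) = 248.
Step 3: rho = 1 - 6*248 / (10*(10^2 - 1)) = 1 - 1488/990 = -0.503030.
Step 4: Under H0, t = rho * sqrt((n-2)/(1-rho^2)) = -1.6462 ~ t(8).
Step 5: Two-sided p-value from the t-distribution with 8 df = 0.138334.
Step 6: alpha = 0.05. fail to reject H0.

rho = -0.5030, p = 0.138334, fail to reject H0 at alpha = 0.05.


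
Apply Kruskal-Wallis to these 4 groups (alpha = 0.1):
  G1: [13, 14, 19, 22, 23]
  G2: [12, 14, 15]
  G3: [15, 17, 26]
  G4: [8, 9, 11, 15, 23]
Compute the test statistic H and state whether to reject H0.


Step 1: Combine all N = 16 observations and assign midranks.
sorted (value, group, rank): (8,G4,1), (9,G4,2), (11,G4,3), (12,G2,4), (13,G1,5), (14,G1,6.5), (14,G2,6.5), (15,G2,9), (15,G3,9), (15,G4,9), (17,G3,11), (19,G1,12), (22,G1,13), (23,G1,14.5), (23,G4,14.5), (26,G3,16)
Step 2: Sum ranks within each group.
R_1 = 51 (n_1 = 5)
R_2 = 19.5 (n_2 = 3)
R_3 = 36 (n_3 = 3)
R_4 = 29.5 (n_4 = 5)
Step 3: H = 12/(N(N+1)) * sum(R_i^2/n_i) - 3(N+1)
     = 12/(16*17) * (51^2/5 + 19.5^2/3 + 36^2/3 + 29.5^2/5) - 3*17
     = 0.044118 * 1253 - 51
     = 4.279412.
Step 4: Ties present; correction factor C = 1 - 36/(16^3 - 16) = 0.991176. Corrected H = 4.279412 / 0.991176 = 4.317507.
Step 5: Under H0, H ~ chi^2(3); p-value = 0.229157.
Step 6: alpha = 0.1. fail to reject H0.

H = 4.3175, df = 3, p = 0.229157, fail to reject H0.


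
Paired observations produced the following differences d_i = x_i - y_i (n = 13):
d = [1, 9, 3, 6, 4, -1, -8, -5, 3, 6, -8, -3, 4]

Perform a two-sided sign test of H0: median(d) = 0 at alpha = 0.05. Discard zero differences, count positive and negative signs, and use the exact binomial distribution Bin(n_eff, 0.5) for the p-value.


Step 1: Discard zero differences. Original n = 13; n_eff = number of nonzero differences = 13.
Nonzero differences (with sign): +1, +9, +3, +6, +4, -1, -8, -5, +3, +6, -8, -3, +4
Step 2: Count signs: positive = 8, negative = 5.
Step 3: Under H0: P(positive) = 0.5, so the number of positives S ~ Bin(13, 0.5).
Step 4: Two-sided exact p-value = sum of Bin(13,0.5) probabilities at or below the observed probability = 0.581055.
Step 5: alpha = 0.05. fail to reject H0.

n_eff = 13, pos = 8, neg = 5, p = 0.581055, fail to reject H0.


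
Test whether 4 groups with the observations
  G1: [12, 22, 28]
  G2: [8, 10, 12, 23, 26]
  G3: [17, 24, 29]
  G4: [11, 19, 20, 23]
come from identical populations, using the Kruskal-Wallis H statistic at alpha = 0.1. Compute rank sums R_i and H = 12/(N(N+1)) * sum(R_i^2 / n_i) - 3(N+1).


Step 1: Combine all N = 15 observations and assign midranks.
sorted (value, group, rank): (8,G2,1), (10,G2,2), (11,G4,3), (12,G1,4.5), (12,G2,4.5), (17,G3,6), (19,G4,7), (20,G4,8), (22,G1,9), (23,G2,10.5), (23,G4,10.5), (24,G3,12), (26,G2,13), (28,G1,14), (29,G3,15)
Step 2: Sum ranks within each group.
R_1 = 27.5 (n_1 = 3)
R_2 = 31 (n_2 = 5)
R_3 = 33 (n_3 = 3)
R_4 = 28.5 (n_4 = 4)
Step 3: H = 12/(N(N+1)) * sum(R_i^2/n_i) - 3(N+1)
     = 12/(15*16) * (27.5^2/3 + 31^2/5 + 33^2/3 + 28.5^2/4) - 3*16
     = 0.050000 * 1010.35 - 48
     = 2.517292.
Step 4: Ties present; correction factor C = 1 - 12/(15^3 - 15) = 0.996429. Corrected H = 2.517292 / 0.996429 = 2.526314.
Step 5: Under H0, H ~ chi^2(3); p-value = 0.470554.
Step 6: alpha = 0.1. fail to reject H0.

H = 2.5263, df = 3, p = 0.470554, fail to reject H0.


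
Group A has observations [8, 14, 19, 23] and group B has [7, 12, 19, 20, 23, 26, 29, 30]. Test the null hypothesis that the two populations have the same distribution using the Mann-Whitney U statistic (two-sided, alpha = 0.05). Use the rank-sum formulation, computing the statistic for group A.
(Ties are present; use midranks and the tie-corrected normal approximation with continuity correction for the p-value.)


Step 1: Combine and sort all 12 observations; assign midranks.
sorted (value, group): (7,Y), (8,X), (12,Y), (14,X), (19,X), (19,Y), (20,Y), (23,X), (23,Y), (26,Y), (29,Y), (30,Y)
ranks: 7->1, 8->2, 12->3, 14->4, 19->5.5, 19->5.5, 20->7, 23->8.5, 23->8.5, 26->10, 29->11, 30->12
Step 2: Rank sum for X: R1 = 2 + 4 + 5.5 + 8.5 = 20.
Step 3: U_X = R1 - n1(n1+1)/2 = 20 - 4*5/2 = 20 - 10 = 10.
       U_Y = n1*n2 - U_X = 32 - 10 = 22.
Step 4: Ties are present, so use the tie-corrected normal approximation (with continuity correction) for the p-value.
Step 5: p-value = 0.348547; compare to alpha = 0.05. fail to reject H0.

U_X = 10, p = 0.348547, fail to reject H0 at alpha = 0.05.


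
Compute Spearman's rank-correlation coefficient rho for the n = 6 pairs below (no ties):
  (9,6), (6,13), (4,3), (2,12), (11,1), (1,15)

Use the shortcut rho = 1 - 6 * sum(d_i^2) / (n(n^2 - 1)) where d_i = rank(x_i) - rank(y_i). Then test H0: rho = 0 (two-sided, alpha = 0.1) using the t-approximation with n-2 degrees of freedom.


Step 1: Rank x and y separately (midranks; no ties here).
rank(x): 9->5, 6->4, 4->3, 2->2, 11->6, 1->1
rank(y): 6->3, 13->5, 3->2, 12->4, 1->1, 15->6
Step 2: d_i = R_x(i) - R_y(i); compute d_i^2.
  (5-3)^2=4, (4-5)^2=1, (3-2)^2=1, (2-4)^2=4, (6-1)^2=25, (1-6)^2=25
sum(d^2) = 60.
Step 3: rho = 1 - 6*60 / (6*(6^2 - 1)) = 1 - 360/210 = -0.714286.
Step 4: Under H0, t = rho * sqrt((n-2)/(1-rho^2)) = -2.0412 ~ t(4).
Step 5: Two-sided p-value from the t-distribution with 4 df = 0.110787.
Step 6: alpha = 0.1. fail to reject H0.

rho = -0.7143, p = 0.110787, fail to reject H0 at alpha = 0.1.


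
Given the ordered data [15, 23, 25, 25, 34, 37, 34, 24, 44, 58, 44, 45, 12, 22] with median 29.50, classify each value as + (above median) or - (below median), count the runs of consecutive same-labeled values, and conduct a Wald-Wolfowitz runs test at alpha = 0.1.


Step 1: Compute median = 29.50; label A = above, B = below.
Labels in order: BBBBAAABAAAABB  (n_A = 7, n_B = 7)
Step 2: Count runs R = 5.
Step 3: Under H0 (random ordering), E[R] = 2*n_A*n_B/(n_A+n_B) + 1 = 2*7*7/14 + 1 = 8.0000.
        Var[R] = 2*n_A*n_B*(2*n_A*n_B - n_A - n_B) / ((n_A+n_B)^2 * (n_A+n_B-1)) = 8232/2548 = 3.2308.
        SD[R] = 1.7974.
Step 4: Continuity-corrected z = (R + 0.5 - E[R]) / SD[R] = (5 + 0.5 - 8.0000) / 1.7974 = -1.3909.
Step 5: Two-sided p-value via normal approximation = 2*(1 - Phi(|z|)) = 0.164264.
Step 6: alpha = 0.1. fail to reject H0.

R = 5, z = -1.3909, p = 0.164264, fail to reject H0.


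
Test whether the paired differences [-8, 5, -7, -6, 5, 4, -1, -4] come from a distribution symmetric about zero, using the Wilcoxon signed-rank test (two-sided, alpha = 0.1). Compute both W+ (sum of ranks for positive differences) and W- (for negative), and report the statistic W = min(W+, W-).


Step 1: Drop any zero differences (none here) and take |d_i|.
|d| = [8, 5, 7, 6, 5, 4, 1, 4]
Step 2: Midrank |d_i| (ties get averaged ranks).
ranks: |8|->8, |5|->4.5, |7|->7, |6|->6, |5|->4.5, |4|->2.5, |1|->1, |4|->2.5
Step 3: Attach original signs; sum ranks with positive sign and with negative sign.
W+ = 4.5 + 4.5 + 2.5 = 11.5
W- = 8 + 7 + 6 + 1 + 2.5 = 24.5
(Check: W+ + W- = 36 should equal n(n+1)/2 = 36.)
Step 4: Test statistic W = min(W+, W-) = 11.5.
Step 5: Ties in |d|, so use the tie-corrected normal approximation.
        E[W] = n(n+1)/4 = 8*9/4 = 18.
        Tie groups: |d|=4 (t=2), |d|=5 (t=2); sum(t^3 - t) = 12.
        Var[W] = n(n+1)(2n+1)/24 - sum(t^3-t)/48 = 1224/24 - 12/48 = 50.75.
        z = (W - E[W]) / sqrt(Var[W]) = (11.5 - 18) / 7.1239 = -0.9124.
        Two-sided p = 2*Phi(z) = 0.361547.
Step 6: alpha = 0.1. fail to reject H0.

W+ = 11.5, W- = 24.5, W = min = 11.5, p = 0.361547, fail to reject H0.


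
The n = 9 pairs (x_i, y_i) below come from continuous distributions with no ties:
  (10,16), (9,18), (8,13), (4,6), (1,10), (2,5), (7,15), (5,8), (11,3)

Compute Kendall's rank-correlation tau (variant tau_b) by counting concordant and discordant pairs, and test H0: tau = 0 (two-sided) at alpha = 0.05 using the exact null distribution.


Step 1: Enumerate the 36 unordered pairs (i,j) with i<j and classify each by sign(x_j-x_i) * sign(y_j-y_i).
  (1,2):dx=-1,dy=+2->D; (1,3):dx=-2,dy=-3->C; (1,4):dx=-6,dy=-10->C; (1,5):dx=-9,dy=-6->C
  (1,6):dx=-8,dy=-11->C; (1,7):dx=-3,dy=-1->C; (1,8):dx=-5,dy=-8->C; (1,9):dx=+1,dy=-13->D
  (2,3):dx=-1,dy=-5->C; (2,4):dx=-5,dy=-12->C; (2,5):dx=-8,dy=-8->C; (2,6):dx=-7,dy=-13->C
  (2,7):dx=-2,dy=-3->C; (2,8):dx=-4,dy=-10->C; (2,9):dx=+2,dy=-15->D; (3,4):dx=-4,dy=-7->C
  (3,5):dx=-7,dy=-3->C; (3,6):dx=-6,dy=-8->C; (3,7):dx=-1,dy=+2->D; (3,8):dx=-3,dy=-5->C
  (3,9):dx=+3,dy=-10->D; (4,5):dx=-3,dy=+4->D; (4,6):dx=-2,dy=-1->C; (4,7):dx=+3,dy=+9->C
  (4,8):dx=+1,dy=+2->C; (4,9):dx=+7,dy=-3->D; (5,6):dx=+1,dy=-5->D; (5,7):dx=+6,dy=+5->C
  (5,8):dx=+4,dy=-2->D; (5,9):dx=+10,dy=-7->D; (6,7):dx=+5,dy=+10->C; (6,8):dx=+3,dy=+3->C
  (6,9):dx=+9,dy=-2->D; (7,8):dx=-2,dy=-7->C; (7,9):dx=+4,dy=-12->D; (8,9):dx=+6,dy=-5->D
Step 2: C = 23, D = 13, total pairs = 36.
Step 3: tau = (C - D)/(n(n-1)/2) = (23 - 13)/36 = 0.277778.
Step 4: Exact two-sided p-value (enumerate n! = 362880 permutations of y under H0): p = 0.358488.
Step 5: alpha = 0.05. fail to reject H0.

tau_b = 0.2778 (C=23, D=13), p = 0.358488, fail to reject H0.


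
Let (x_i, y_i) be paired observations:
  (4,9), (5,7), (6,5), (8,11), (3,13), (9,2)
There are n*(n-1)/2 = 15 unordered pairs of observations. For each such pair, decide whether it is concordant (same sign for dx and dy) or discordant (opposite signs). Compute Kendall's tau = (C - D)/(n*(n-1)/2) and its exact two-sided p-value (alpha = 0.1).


Step 1: Enumerate the 15 unordered pairs (i,j) with i<j and classify each by sign(x_j-x_i) * sign(y_j-y_i).
  (1,2):dx=+1,dy=-2->D; (1,3):dx=+2,dy=-4->D; (1,4):dx=+4,dy=+2->C; (1,5):dx=-1,dy=+4->D
  (1,6):dx=+5,dy=-7->D; (2,3):dx=+1,dy=-2->D; (2,4):dx=+3,dy=+4->C; (2,5):dx=-2,dy=+6->D
  (2,6):dx=+4,dy=-5->D; (3,4):dx=+2,dy=+6->C; (3,5):dx=-3,dy=+8->D; (3,6):dx=+3,dy=-3->D
  (4,5):dx=-5,dy=+2->D; (4,6):dx=+1,dy=-9->D; (5,6):dx=+6,dy=-11->D
Step 2: C = 3, D = 12, total pairs = 15.
Step 3: tau = (C - D)/(n(n-1)/2) = (3 - 12)/15 = -0.600000.
Step 4: Exact two-sided p-value (enumerate n! = 720 permutations of y under H0): p = 0.136111.
Step 5: alpha = 0.1. fail to reject H0.

tau_b = -0.6000 (C=3, D=12), p = 0.136111, fail to reject H0.


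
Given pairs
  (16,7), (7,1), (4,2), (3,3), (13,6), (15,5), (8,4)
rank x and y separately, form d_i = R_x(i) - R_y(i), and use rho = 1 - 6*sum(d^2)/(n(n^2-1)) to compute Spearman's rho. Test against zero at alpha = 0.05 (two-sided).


Step 1: Rank x and y separately (midranks; no ties here).
rank(x): 16->7, 7->3, 4->2, 3->1, 13->5, 15->6, 8->4
rank(y): 7->7, 1->1, 2->2, 3->3, 6->6, 5->5, 4->4
Step 2: d_i = R_x(i) - R_y(i); compute d_i^2.
  (7-7)^2=0, (3-1)^2=4, (2-2)^2=0, (1-3)^2=4, (5-6)^2=1, (6-5)^2=1, (4-4)^2=0
sum(d^2) = 10.
Step 3: rho = 1 - 6*10 / (7*(7^2 - 1)) = 1 - 60/336 = 0.821429.
Step 4: Under H0, t = rho * sqrt((n-2)/(1-rho^2)) = 3.2206 ~ t(5).
Step 5: Two-sided p-value from the t-distribution with 5 df = 0.023449.
Step 6: alpha = 0.05. reject H0.

rho = 0.8214, p = 0.023449, reject H0 at alpha = 0.05.


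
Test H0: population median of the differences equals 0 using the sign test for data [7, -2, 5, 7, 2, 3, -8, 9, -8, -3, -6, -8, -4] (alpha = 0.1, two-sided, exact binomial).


Step 1: Discard zero differences. Original n = 13; n_eff = number of nonzero differences = 13.
Nonzero differences (with sign): +7, -2, +5, +7, +2, +3, -8, +9, -8, -3, -6, -8, -4
Step 2: Count signs: positive = 6, negative = 7.
Step 3: Under H0: P(positive) = 0.5, so the number of positives S ~ Bin(13, 0.5).
Step 4: Two-sided exact p-value = sum of Bin(13,0.5) probabilities at or below the observed probability = 1.000000.
Step 5: alpha = 0.1. fail to reject H0.

n_eff = 13, pos = 6, neg = 7, p = 1.000000, fail to reject H0.
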